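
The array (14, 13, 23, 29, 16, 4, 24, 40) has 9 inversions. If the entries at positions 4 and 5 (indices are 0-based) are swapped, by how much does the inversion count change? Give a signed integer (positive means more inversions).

-1

Positions 4 and 5 hold 16 and 4; after swapping, the array is [14, 13, 23, 29, 4, 16, 24, 40].
Sweep left to right; for each value list the smaller values that follow it:
14: 2
13: 1
23: 2
29: 3
4: 0
16: 0
24: 0
40: 0
Sum: 2 + 1 + 2 + 3 + 0 + 0 + 0 + 0 = 8
Change: 8 − 9 = -1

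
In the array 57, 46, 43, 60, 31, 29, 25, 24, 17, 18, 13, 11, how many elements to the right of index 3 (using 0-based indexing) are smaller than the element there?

The element at index 3 is 60.
Elements after it: 31, 29, 25, 24, 17, 18, 13, 11
Those smaller than 60: 31, 29, 25, 24, 17, 18, 13, 11

8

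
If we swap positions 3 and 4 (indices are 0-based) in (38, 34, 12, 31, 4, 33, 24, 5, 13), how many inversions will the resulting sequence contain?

Positions 3 and 4 hold 31 and 4; after swapping, the array is [38, 34, 12, 4, 31, 33, 24, 5, 13].
Sweep left to right; for each value list the smaller values that follow it:
38 → 34, 12, 4, 31, 33, 24, 5, 13 → 8
34 → 12, 4, 31, 33, 24, 5, 13 → 7
12 → 4, 5 → 2
4 → none → 0
31 → 24, 5, 13 → 3
33 → 24, 5, 13 → 3
24 → 5, 13 → 2
5 → none → 0
13 → none → 0
Sum: 8 + 7 + 2 + 0 + 3 + 3 + 2 + 0 + 0 = 25

Inversions: 25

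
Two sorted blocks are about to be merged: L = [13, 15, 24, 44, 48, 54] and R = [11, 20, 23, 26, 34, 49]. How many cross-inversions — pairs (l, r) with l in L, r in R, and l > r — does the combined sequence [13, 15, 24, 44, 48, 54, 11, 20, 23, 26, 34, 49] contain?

Take each right-half value and tally the left-half values above it:
r = 11: 13, 15, 24, 44, 48, 54 → 6
r = 20: 24, 44, 48, 54 → 4
r = 23: 24, 44, 48, 54 → 4
r = 26: 44, 48, 54 → 3
r = 34: 44, 48, 54 → 3
r = 49: 54 → 1
Cross-inversions: 6 + 4 + 4 + 3 + 3 + 1 = 21

21 split inversions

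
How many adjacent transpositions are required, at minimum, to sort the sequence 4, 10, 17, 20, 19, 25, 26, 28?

1

Minimum adjacent swaps = number of inversions (each swap of adjacent out-of-order elements removes one inversion and no swap can remove more).
Count inversions — for each element, later elements that are smaller:
4: none → 0
10: none → 0
17: none → 0
20: 19 → 1
19: none → 0
25: none → 0
26: none → 0
28: none → 0
Total inversions: 0 + 0 + 0 + 1 + 0 + 0 + 0 + 0 = 1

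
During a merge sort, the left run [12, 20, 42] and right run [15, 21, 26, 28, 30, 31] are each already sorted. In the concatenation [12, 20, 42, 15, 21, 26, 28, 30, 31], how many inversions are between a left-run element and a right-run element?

Cross-inversions: 7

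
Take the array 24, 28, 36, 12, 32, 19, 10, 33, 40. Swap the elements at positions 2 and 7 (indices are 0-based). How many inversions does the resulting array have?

Positions 2 and 7 hold 36 and 33; after swapping, the array is [24, 28, 33, 12, 32, 19, 10, 36, 40].
Element-by-element contributions:
24: 3
28: 3
33: 4
12: 1
32: 2
19: 1
10: 0
36: 0
40: 0
Sum: 3 + 3 + 4 + 1 + 2 + 1 + 0 + 0 + 0 = 14

14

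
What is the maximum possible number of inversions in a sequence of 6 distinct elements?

The maximum occurs when the array is in strictly decreasing order: every one of the C(6, 2) pairs is inverted.
C(6, 2) = 6·5/2 = 15

15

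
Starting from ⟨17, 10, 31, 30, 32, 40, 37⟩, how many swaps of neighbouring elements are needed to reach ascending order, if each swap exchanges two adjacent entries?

3 adjacent swaps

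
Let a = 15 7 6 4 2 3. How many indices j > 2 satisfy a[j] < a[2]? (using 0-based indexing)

3

The element at index 2 is 6.
Elements after it: 4, 2, 3
Those smaller than 6: 4, 2, 3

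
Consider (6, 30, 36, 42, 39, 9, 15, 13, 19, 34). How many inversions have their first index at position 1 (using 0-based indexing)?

The element at index 1 is 30.
Elements after it: 36, 42, 39, 9, 15, 13, 19, 34
Those smaller than 30: 9, 15, 13, 19

4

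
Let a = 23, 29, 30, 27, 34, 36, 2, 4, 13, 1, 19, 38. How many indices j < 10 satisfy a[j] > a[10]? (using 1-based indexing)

9

The element at index 10 is 1.
Elements before it: 23, 29, 30, 27, 34, 36, 2, 4, 13
Those larger than 1: 23, 29, 30, 27, 34, 36, 2, 4, 13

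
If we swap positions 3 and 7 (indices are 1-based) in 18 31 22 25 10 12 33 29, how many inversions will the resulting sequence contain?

Inversions: 15

Positions 3 and 7 hold 22 and 33; after swapping, the array is [18, 31, 33, 25, 10, 12, 22, 29].
Count, for each position, how many later elements it exceeds:
18 → 10, 12 → 2
31 → 25, 10, 12, 22, 29 → 5
33 → 25, 10, 12, 22, 29 → 5
25 → 10, 12, 22 → 3
10 → none → 0
12 → none → 0
22 → none → 0
29 → none → 0
Sum: 2 + 5 + 5 + 3 + 0 + 0 + 0 + 0 = 15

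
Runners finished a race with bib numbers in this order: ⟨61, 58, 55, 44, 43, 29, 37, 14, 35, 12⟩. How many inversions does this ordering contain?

For each element, count later entries that are smaller:
61: 9
58: 8
55: 7
44: 6
43: 5
29: 2
37: 3
14: 1
35: 1
12: 0
Sum: 9 + 8 + 7 + 6 + 5 + 2 + 3 + 1 + 1 + 0 = 42

Out-of-order pairs: 42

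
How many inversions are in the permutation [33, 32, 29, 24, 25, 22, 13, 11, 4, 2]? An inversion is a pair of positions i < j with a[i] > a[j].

44 inversions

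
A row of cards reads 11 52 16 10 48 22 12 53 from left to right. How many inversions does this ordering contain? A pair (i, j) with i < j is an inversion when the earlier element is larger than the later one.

For each element, count later entries that are smaller:
11 → 10 → 1
52 → 16, 10, 48, 22, 12 → 5
16 → 10, 12 → 2
10 → none → 0
48 → 22, 12 → 2
22 → 12 → 1
12 → none → 0
53 → none → 0
Sum: 1 + 5 + 2 + 0 + 2 + 1 + 0 + 0 = 11

There are 11 inversions.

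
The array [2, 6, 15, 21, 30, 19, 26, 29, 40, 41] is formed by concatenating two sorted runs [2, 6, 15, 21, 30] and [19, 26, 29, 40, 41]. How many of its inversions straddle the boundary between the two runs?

There are 4 cross-inversions.

Count, for every r in R, how many entries of L exceed r:
r = 19: 21, 30 → 2
r = 26: 30 → 1
r = 29: 30 → 1
r = 40: none → 0
r = 41: none → 0
Cross-inversions: 2 + 1 + 1 + 0 + 0 = 4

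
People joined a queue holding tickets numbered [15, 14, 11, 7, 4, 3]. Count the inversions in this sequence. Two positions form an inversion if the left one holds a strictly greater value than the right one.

Count, for each position, how many later elements it exceeds:
15: 5
14: 4
11: 3
7: 2
4: 1
3: 0
Sum: 5 + 4 + 3 + 2 + 1 + 0 = 15

15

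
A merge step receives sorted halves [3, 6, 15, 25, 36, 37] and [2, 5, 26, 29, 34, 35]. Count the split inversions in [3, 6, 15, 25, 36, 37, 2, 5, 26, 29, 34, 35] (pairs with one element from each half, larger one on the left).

Cross-inversions: 19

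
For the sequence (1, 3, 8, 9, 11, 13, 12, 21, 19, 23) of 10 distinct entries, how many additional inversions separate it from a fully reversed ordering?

43

Maximum inversions for 10 distinct elements is C(10, 2) = 10·9/2 = 45.
Current inversions — for each element, count later smaller elements:
1: 0
3: 0
8: 0
9: 0
11: 0
13: 1
12: 0
21: 1
19: 0
23: 0
Current total: 0 + 0 + 0 + 0 + 0 + 1 + 0 + 1 + 0 + 0 = 2
Shortfall: 45 − 2 = 43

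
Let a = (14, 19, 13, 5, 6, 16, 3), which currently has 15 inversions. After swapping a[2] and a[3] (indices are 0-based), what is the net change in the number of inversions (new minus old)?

-1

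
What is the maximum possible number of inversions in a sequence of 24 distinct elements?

A reversed (strictly descending) arrangement makes every pair an inversion, giving C(24, 2) inversions.
C(24, 2) = 24·23/2 = 276

Inversions: 276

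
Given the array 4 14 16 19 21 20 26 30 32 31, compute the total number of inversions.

2

Sweep left to right; for each value list the smaller values that follow it:
4 → none → 0
14 → none → 0
16 → none → 0
19 → none → 0
21 → 20 → 1
20 → none → 0
26 → none → 0
30 → none → 0
32 → 31 → 1
31 → none → 0
Sum: 0 + 0 + 0 + 0 + 1 + 0 + 0 + 0 + 1 + 0 = 2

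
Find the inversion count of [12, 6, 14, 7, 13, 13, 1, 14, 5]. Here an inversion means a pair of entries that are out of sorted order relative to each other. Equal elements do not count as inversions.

Out-of-order pairs: 18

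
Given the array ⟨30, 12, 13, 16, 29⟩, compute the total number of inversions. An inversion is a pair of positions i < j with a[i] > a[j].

4

Count, for each position, how many later elements it exceeds:
30: 4
12: 0
13: 0
16: 0
29: 0
Sum: 4 + 0 + 0 + 0 + 0 = 4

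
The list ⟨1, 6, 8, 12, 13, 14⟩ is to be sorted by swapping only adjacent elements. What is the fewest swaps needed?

Minimum adjacent swaps = number of inversions (each swap of adjacent out-of-order elements removes one inversion and no swap can remove more).
Count inversions — for each element, later elements that are smaller:
1: none → 0
6: none → 0
8: none → 0
12: none → 0
13: none → 0
14: none → 0
Total inversions: 0 + 0 + 0 + 0 + 0 + 0 = 0

Swaps: 0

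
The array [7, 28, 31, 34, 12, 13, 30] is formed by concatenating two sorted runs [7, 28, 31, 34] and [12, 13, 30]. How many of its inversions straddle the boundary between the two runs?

Split inversions: 8

Count, for every r in R, how many entries of L exceed r:
r = 12: 28, 31, 34 → 3
r = 13: 28, 31, 34 → 3
r = 30: 31, 34 → 2
Cross-inversions: 3 + 3 + 2 = 8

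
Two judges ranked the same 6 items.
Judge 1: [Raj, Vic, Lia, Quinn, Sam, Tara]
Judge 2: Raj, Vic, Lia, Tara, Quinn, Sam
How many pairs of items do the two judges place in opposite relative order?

2 discordant pairs

Assign each item its position (1..6) in the first ordering, then rewrite the second ordering as that position sequence:
positions: Raj→1, Vic→2, Lia→3, Quinn→4, Sam→5, Tara→6
second ordering as positions: [1, 2, 3, 6, 4, 5]
Discordant pairs = inversions in this position sequence.
1: 0
2: 0
3: 0
6: 4, 5 → 2
4: 0
5: 0
Total: 0 + 0 + 0 + 2 + 0 + 0 = 2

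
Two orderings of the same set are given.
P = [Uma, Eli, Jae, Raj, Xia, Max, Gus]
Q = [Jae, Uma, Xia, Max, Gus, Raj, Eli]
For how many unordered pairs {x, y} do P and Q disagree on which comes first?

9

Assign each item its position (1..7) in the first ordering, then rewrite the second ordering as that position sequence:
positions: Uma→1, Eli→2, Jae→3, Raj→4, Xia→5, Max→6, Gus→7
second ordering as positions: [3, 1, 5, 6, 7, 4, 2]
Discordant pairs = inversions in this position sequence.
3: 1, 2 → 2
1: 0
5: 4, 2 → 2
6: 4, 2 → 2
7: 4, 2 → 2
4: 2 → 1
2: 0
Total: 2 + 0 + 2 + 2 + 2 + 1 + 0 = 9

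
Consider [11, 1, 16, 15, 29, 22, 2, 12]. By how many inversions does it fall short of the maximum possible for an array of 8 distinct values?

Maximum inversions for 8 distinct elements is C(8, 2) = 8·7/2 = 28.
Current inversions — for each element, count later smaller elements:
11: 2
1: 0
16: 3
15: 2
29: 3
22: 2
2: 0
12: 0
Current total: 2 + 0 + 3 + 2 + 3 + 2 + 0 + 0 = 12
Shortfall: 28 − 12 = 16

16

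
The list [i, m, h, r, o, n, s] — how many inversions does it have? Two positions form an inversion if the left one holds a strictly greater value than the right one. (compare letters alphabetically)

5 inversions

For each element, count later entries that are smaller:
i: 1
m: 1
h: 0
r: 2
o: 1
n: 0
s: 0
Sum: 1 + 1 + 0 + 2 + 1 + 0 + 0 = 5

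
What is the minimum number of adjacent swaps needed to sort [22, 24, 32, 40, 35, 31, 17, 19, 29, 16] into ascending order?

The minimum number of adjacent swaps to sort an array equals its inversion count, since every such swap removes exactly one inversion.
Count inversions — for each element, later elements that are smaller:
22: 17, 19, 16 → 3
24: 17, 19, 16 → 3
32: 31, 17, 19, 29, 16 → 5
40: 35, 31, 17, 19, 29, 16 → 6
35: 31, 17, 19, 29, 16 → 5
31: 17, 19, 29, 16 → 4
17: 16 → 1
19: 16 → 1
29: 16 → 1
16: none → 0
Total inversions: 3 + 3 + 5 + 6 + 5 + 4 + 1 + 1 + 1 + 0 = 29

29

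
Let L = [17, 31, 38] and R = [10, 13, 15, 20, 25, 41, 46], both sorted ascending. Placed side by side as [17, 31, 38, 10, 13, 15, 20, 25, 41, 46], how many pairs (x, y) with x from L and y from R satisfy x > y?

Take each right-half value and tally the left-half values above it:
r = 10: 17, 31, 38 → 3
r = 13: 17, 31, 38 → 3
r = 15: 17, 31, 38 → 3
r = 20: 31, 38 → 2
r = 25: 31, 38 → 2
r = 41: none → 0
r = 46: none → 0
Cross-inversions: 3 + 3 + 3 + 2 + 2 + 0 + 0 = 13

13 cross-inversions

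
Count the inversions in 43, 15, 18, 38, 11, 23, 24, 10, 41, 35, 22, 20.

For each element, count later entries that are smaller:
43: 11
15: 2
18: 2
38: 7
11: 1
23: 3
24: 3
10: 0
41: 3
35: 2
22: 1
20: 0
Sum: 11 + 2 + 2 + 7 + 1 + 3 + 3 + 0 + 3 + 2 + 1 + 0 = 35

35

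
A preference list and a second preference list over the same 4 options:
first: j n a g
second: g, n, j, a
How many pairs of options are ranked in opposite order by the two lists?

4 pairs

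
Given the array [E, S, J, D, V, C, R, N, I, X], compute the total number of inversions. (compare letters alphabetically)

19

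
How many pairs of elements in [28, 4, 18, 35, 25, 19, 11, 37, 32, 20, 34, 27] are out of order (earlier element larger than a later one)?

26 inversions

Count, for each position, how many later elements it exceeds:
28 → 4, 18, 25, 19, 11, 20, 27 → 7
4 → none → 0
18 → 11 → 1
35 → 25, 19, 11, 32, 20, 34, 27 → 7
25 → 19, 11, 20 → 3
19 → 11 → 1
11 → none → 0
37 → 32, 20, 34, 27 → 4
32 → 20, 27 → 2
20 → none → 0
34 → 27 → 1
27 → none → 0
Sum: 7 + 0 + 1 + 7 + 3 + 1 + 0 + 4 + 2 + 0 + 1 + 0 = 26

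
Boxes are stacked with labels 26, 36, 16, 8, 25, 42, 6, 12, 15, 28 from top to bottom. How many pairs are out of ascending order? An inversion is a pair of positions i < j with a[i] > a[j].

Element-by-element contributions:
26: 6
36: 7
16: 4
8: 1
25: 3
42: 4
6: 0
12: 0
15: 0
28: 0
Sum: 6 + 7 + 4 + 1 + 3 + 4 + 0 + 0 + 0 + 0 = 25

25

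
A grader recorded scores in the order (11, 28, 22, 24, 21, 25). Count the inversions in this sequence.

Listing every pair i<j with a[i]>a[j] (using 0-based positions):
(1,2): 28 > 22
(1,3): 28 > 24
(1,4): 28 > 21
(1,5): 28 > 25
(2,4): 22 > 21
(3,4): 24 > 21
That's 6 pairs.

6 inversions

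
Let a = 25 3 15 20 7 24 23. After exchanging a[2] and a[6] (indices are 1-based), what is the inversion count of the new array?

16

Positions 2 and 6 hold 3 and 24; after swapping, the array is [25, 24, 15, 20, 7, 3, 23].
Sweep left to right; for each value list the smaller values that follow it:
25 → 24, 15, 20, 7, 3, 23 → 6
24 → 15, 20, 7, 3, 23 → 5
15 → 7, 3 → 2
20 → 7, 3 → 2
7 → 3 → 1
3 → none → 0
23 → none → 0
Sum: 6 + 5 + 2 + 2 + 1 + 0 + 0 = 16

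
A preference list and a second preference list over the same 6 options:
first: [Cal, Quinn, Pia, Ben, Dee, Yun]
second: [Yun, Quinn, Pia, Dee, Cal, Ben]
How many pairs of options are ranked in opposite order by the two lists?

9 pairs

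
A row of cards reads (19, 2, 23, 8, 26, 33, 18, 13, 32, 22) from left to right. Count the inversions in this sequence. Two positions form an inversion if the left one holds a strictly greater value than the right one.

17 inversions

For each element, count later entries that are smaller:
19: 4
2: 0
23: 4
8: 0
26: 3
33: 4
18: 1
13: 0
32: 1
22: 0
Sum: 4 + 0 + 4 + 0 + 3 + 4 + 1 + 0 + 1 + 0 = 17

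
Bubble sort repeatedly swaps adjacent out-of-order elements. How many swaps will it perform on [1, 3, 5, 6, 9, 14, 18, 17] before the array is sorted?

1

Minimum adjacent swaps = number of inversions (each swap of adjacent out-of-order elements removes one inversion and no swap can remove more).
Count inversions — for each element, later elements that are smaller:
1: none → 0
3: none → 0
5: none → 0
6: none → 0
9: none → 0
14: none → 0
18: 17 → 1
17: none → 0
Total inversions: 0 + 0 + 0 + 0 + 0 + 0 + 1 + 0 = 1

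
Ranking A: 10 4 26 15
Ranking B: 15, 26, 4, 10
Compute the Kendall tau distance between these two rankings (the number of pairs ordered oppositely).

Discordant pairs: 6

Assign each item its position (1..4) in the first ordering, then rewrite the second ordering as that position sequence:
positions: 10→1, 4→2, 26→3, 15→4
second ordering as positions: [4, 3, 2, 1]
Discordant pairs = inversions in this position sequence.
4: 3, 2, 1 → 3
3: 2, 1 → 2
2: 1 → 1
1: 0
Total: 3 + 2 + 1 + 0 = 6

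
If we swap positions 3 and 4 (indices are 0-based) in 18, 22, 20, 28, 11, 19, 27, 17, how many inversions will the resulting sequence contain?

14 inversions

Positions 3 and 4 hold 28 and 11; after swapping, the array is [18, 22, 20, 11, 28, 19, 27, 17].
Sweep left to right; for each value list the smaller values that follow it:
18 → 11, 17 → 2
22 → 20, 11, 19, 17 → 4
20 → 11, 19, 17 → 3
11 → none → 0
28 → 19, 27, 17 → 3
19 → 17 → 1
27 → 17 → 1
17 → none → 0
Sum: 2 + 4 + 3 + 0 + 3 + 1 + 1 + 0 = 14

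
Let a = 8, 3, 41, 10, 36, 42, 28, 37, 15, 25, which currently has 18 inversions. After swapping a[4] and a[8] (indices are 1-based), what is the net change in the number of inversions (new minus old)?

+5

Positions 4 and 8 hold 10 and 37; after swapping, the array is [8, 3, 41, 37, 36, 42, 28, 10, 15, 25].
For each element, count later entries that are smaller:
8: 1
3: 0
41: 6
37: 5
36: 4
42: 4
28: 3
10: 0
15: 0
25: 0
Sum: 1 + 0 + 6 + 5 + 4 + 4 + 3 + 0 + 0 + 0 = 23
Change: 23 − 18 = +5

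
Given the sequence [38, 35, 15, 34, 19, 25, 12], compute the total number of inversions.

Sweep left to right; for each value list the smaller values that follow it:
38 → 35, 15, 34, 19, 25, 12 → 6
35 → 15, 34, 19, 25, 12 → 5
15 → 12 → 1
34 → 19, 25, 12 → 3
19 → 12 → 1
25 → 12 → 1
12 → none → 0
Sum: 6 + 5 + 1 + 3 + 1 + 1 + 0 = 17

Inversions: 17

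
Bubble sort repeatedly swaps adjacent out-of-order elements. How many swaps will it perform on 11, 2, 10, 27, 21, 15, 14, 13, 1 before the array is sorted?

20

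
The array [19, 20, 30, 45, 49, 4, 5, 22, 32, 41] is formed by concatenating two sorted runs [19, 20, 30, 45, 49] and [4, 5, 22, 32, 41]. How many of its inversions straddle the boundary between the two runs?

For each element r of the right run, count left-run elements greater than r:
r = 4: 19, 20, 30, 45, 49 → 5
r = 5: 19, 20, 30, 45, 49 → 5
r = 22: 30, 45, 49 → 3
r = 32: 45, 49 → 2
r = 41: 45, 49 → 2
Cross-inversions: 5 + 5 + 3 + 2 + 2 = 17

17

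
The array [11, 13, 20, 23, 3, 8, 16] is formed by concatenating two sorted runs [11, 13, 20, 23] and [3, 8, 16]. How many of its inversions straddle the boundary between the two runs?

10

Count, for every r in R, how many entries of L exceed r:
r = 3: 11, 13, 20, 23 → 4
r = 8: 11, 13, 20, 23 → 4
r = 16: 20, 23 → 2
Cross-inversions: 4 + 4 + 2 = 10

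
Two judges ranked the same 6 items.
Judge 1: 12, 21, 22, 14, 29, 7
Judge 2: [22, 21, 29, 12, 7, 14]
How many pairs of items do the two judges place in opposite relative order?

Discordant pairs: 6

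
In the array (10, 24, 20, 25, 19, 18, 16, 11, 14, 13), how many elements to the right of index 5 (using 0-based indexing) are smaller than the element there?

4

The element at index 5 is 18.
Elements after it: 16, 11, 14, 13
Those smaller than 18: 16, 11, 14, 13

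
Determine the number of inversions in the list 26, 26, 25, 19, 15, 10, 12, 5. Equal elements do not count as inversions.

26

Element-by-element contributions:
26 → 25, 19, 15, 10, 12, 5 → 6
26 → 25, 19, 15, 10, 12, 5 → 6
25 → 19, 15, 10, 12, 5 → 5
19 → 15, 10, 12, 5 → 4
15 → 10, 12, 5 → 3
10 → 5 → 1
12 → 5 → 1
5 → none → 0
Sum: 6 + 6 + 5 + 4 + 3 + 1 + 1 + 0 = 26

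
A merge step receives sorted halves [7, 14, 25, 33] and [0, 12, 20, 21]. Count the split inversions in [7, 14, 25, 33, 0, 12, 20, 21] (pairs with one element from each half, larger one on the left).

11

For each element r of the right run, count left-run elements greater than r:
r = 0: 7, 14, 25, 33 → 4
r = 12: 14, 25, 33 → 3
r = 20: 25, 33 → 2
r = 21: 25, 33 → 2
Cross-inversions: 4 + 3 + 2 + 2 = 11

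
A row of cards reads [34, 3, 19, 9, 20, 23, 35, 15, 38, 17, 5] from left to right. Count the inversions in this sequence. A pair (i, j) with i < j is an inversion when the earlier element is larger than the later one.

There are 26 inversions.

Element-by-element contributions:
34 → 3, 19, 9, 20, 23, 15, 17, 5 → 8
3 → none → 0
19 → 9, 15, 17, 5 → 4
9 → 5 → 1
20 → 15, 17, 5 → 3
23 → 15, 17, 5 → 3
35 → 15, 17, 5 → 3
15 → 5 → 1
38 → 17, 5 → 2
17 → 5 → 1
5 → none → 0
Sum: 8 + 0 + 4 + 1 + 3 + 3 + 3 + 1 + 2 + 1 + 0 = 26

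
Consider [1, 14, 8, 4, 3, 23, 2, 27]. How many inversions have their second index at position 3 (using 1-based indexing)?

1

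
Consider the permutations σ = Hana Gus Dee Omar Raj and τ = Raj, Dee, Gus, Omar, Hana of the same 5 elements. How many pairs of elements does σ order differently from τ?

8

Assign each item its position (1..5) in the first ordering, then rewrite the second ordering as that position sequence:
positions: Hana→1, Gus→2, Dee→3, Omar→4, Raj→5
second ordering as positions: [5, 3, 2, 4, 1]
Discordant pairs = inversions in this position sequence.
5: 3, 2, 4, 1 → 4
3: 2, 1 → 2
2: 1 → 1
4: 1 → 1
1: 0
Total: 4 + 2 + 1 + 1 + 0 = 8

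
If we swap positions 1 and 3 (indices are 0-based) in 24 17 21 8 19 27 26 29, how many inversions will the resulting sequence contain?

7

Positions 1 and 3 hold 17 and 8; after swapping, the array is [24, 8, 21, 17, 19, 27, 26, 29].
For each element, count later entries that are smaller:
24: 4
8: 0
21: 2
17: 0
19: 0
27: 1
26: 0
29: 0
Sum: 4 + 0 + 2 + 0 + 0 + 1 + 0 + 0 = 7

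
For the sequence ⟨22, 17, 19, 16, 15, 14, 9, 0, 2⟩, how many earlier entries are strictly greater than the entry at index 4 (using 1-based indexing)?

The element at index 4 is 16.
Elements before it: 22, 17, 19
Those larger than 16: 22, 17, 19

3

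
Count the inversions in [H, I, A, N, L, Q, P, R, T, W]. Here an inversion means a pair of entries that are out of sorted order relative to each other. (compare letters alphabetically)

4 inversions

Element-by-element contributions:
H → A → 1
I → A → 1
A → none → 0
N → L → 1
L → none → 0
Q → P → 1
P → none → 0
R → none → 0
T → none → 0
W → none → 0
Sum: 1 + 1 + 0 + 1 + 0 + 1 + 0 + 0 + 0 + 0 = 4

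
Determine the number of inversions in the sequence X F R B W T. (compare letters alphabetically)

8 out-of-order pairs

Count, for each position, how many later elements it exceeds:
X → F, R, B, W, T → 5
F → B → 1
R → B → 1
B → none → 0
W → T → 1
T → none → 0
Sum: 5 + 1 + 1 + 0 + 1 + 0 = 8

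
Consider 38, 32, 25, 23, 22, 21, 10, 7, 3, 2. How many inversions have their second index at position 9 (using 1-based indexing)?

8

The element at index 9 is 3.
Elements before it: 38, 32, 25, 23, 22, 21, 10, 7
Those larger than 3: 38, 32, 25, 23, 22, 21, 10, 7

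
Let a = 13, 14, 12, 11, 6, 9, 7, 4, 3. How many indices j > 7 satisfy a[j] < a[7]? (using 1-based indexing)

2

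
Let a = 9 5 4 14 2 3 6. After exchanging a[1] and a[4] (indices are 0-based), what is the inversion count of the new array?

Positions 1 and 4 hold 5 and 2; after swapping, the array is [9, 2, 4, 14, 5, 3, 6].
Element-by-element contributions:
9: 5
2: 0
4: 1
14: 3
5: 1
3: 0
6: 0
Sum: 5 + 0 + 1 + 3 + 1 + 0 + 0 = 10

There are 10 inversions.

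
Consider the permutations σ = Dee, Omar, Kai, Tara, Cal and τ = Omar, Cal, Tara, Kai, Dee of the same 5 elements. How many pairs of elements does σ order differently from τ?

Discordant pairs: 7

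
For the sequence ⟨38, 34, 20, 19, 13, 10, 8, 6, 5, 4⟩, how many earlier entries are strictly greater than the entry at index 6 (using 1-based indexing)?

5

The element at index 6 is 10.
Elements before it: 38, 34, 20, 19, 13
Those larger than 10: 38, 34, 20, 19, 13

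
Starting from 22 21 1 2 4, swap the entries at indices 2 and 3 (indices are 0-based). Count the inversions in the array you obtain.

Positions 2 and 3 hold 1 and 2; after swapping, the array is [22, 21, 2, 1, 4].
Count, for each position, how many later elements it exceeds:
22 → 21, 2, 1, 4 → 4
21 → 2, 1, 4 → 3
2 → 1 → 1
1 → none → 0
4 → none → 0
Sum: 4 + 3 + 1 + 0 + 0 = 8

8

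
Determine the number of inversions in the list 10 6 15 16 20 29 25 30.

Count, for each position, how many later elements it exceeds:
10 → 6 → 1
6 → none → 0
15 → none → 0
16 → none → 0
20 → none → 0
29 → 25 → 1
25 → none → 0
30 → none → 0
Sum: 1 + 0 + 0 + 0 + 0 + 1 + 0 + 0 = 2

Inversions: 2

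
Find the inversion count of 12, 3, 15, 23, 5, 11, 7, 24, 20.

13

Sweep left to right; for each value list the smaller values that follow it:
12: 4
3: 0
15: 3
23: 4
5: 0
11: 1
7: 0
24: 1
20: 0
Sum: 4 + 0 + 3 + 4 + 0 + 1 + 0 + 1 + 0 = 13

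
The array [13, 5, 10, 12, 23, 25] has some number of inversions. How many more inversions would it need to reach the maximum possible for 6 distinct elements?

Maximum inversions for 6 distinct elements is C(6, 2) = 6·5/2 = 15.
Current inversions — for each element, count later smaller elements:
13: 3
5: 0
10: 0
12: 0
23: 0
25: 0
Current total: 3 + 0 + 0 + 0 + 0 + 0 = 3
Shortfall: 15 − 3 = 12

12 inversions short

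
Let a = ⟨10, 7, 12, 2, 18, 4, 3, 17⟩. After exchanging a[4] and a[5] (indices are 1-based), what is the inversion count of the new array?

Inversions: 15

Positions 4 and 5 hold 2 and 18; after swapping, the array is [10, 7, 12, 18, 2, 4, 3, 17].
Element-by-element contributions:
10 → 7, 2, 4, 3 → 4
7 → 2, 4, 3 → 3
12 → 2, 4, 3 → 3
18 → 2, 4, 3, 17 → 4
2 → none → 0
4 → 3 → 1
3 → none → 0
17 → none → 0
Sum: 4 + 3 + 3 + 4 + 0 + 1 + 0 + 0 = 15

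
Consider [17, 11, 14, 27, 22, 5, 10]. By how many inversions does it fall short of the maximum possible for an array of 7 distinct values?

Maximum inversions for 7 distinct elements is C(7, 2) = 7·6/2 = 21.
Current inversions — for each element, count later smaller elements:
17: 4
11: 2
14: 2
27: 3
22: 2
5: 0
10: 0
Current total: 4 + 2 + 2 + 3 + 2 + 0 + 0 = 13
Shortfall: 21 − 13 = 8

8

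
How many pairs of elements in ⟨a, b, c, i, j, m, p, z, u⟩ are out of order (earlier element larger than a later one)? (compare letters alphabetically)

Count, for each position, how many later elements it exceeds:
a: 0
b: 0
c: 0
i: 0
j: 0
m: 0
p: 0
z: 1
u: 0
Sum: 0 + 0 + 0 + 0 + 0 + 0 + 0 + 1 + 0 = 1

1 inversion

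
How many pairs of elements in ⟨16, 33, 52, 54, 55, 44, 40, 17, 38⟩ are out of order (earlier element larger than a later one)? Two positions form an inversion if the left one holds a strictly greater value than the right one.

For each element, count later entries that are smaller:
16: 0
33: 1
52: 4
54: 4
55: 4
44: 3
40: 2
17: 0
38: 0
Sum: 0 + 1 + 4 + 4 + 4 + 3 + 2 + 0 + 0 = 18

There are 18 inversions.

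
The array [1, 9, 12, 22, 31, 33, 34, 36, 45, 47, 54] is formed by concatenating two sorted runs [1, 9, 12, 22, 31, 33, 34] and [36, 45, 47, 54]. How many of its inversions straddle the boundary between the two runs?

0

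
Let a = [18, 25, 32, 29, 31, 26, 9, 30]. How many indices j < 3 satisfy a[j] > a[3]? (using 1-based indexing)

0 such elements

The element at index 3 is 32.
Elements before it: 18, 25
None of them are larger than 32.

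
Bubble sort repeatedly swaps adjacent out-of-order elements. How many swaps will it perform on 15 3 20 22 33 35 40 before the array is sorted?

Swaps: 1

Minimum adjacent swaps = number of inversions (each swap of adjacent out-of-order elements removes one inversion and no swap can remove more).
Count inversions — for each element, later elements that are smaller:
15: 3 → 1
3: none → 0
20: none → 0
22: none → 0
33: none → 0
35: none → 0
40: none → 0
Total inversions: 1 + 0 + 0 + 0 + 0 + 0 + 0 = 1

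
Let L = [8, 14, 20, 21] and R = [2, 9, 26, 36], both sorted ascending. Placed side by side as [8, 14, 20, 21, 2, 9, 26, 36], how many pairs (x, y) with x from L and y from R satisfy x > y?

Count, for every r in R, how many entries of L exceed r:
r = 2: 8, 14, 20, 21 → 4
r = 9: 14, 20, 21 → 3
r = 26: none → 0
r = 36: none → 0
Cross-inversions: 4 + 3 + 0 + 0 = 7

Split inversions: 7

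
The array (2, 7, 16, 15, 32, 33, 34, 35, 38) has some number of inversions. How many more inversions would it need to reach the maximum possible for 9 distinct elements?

35 inversions short

Maximum inversions for 9 distinct elements is C(9, 2) = 9·8/2 = 36.
Current inversions — for each element, count later smaller elements:
2: 0
7: 0
16: 1
15: 0
32: 0
33: 0
34: 0
35: 0
38: 0
Current total: 0 + 0 + 1 + 0 + 0 + 0 + 0 + 0 + 0 = 1
Shortfall: 36 − 1 = 35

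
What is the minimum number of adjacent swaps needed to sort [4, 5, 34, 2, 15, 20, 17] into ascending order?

Adjacent swaps: 7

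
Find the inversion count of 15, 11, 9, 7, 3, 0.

Count, for each position, how many later elements it exceeds:
15 → 11, 9, 7, 3, 0 → 5
11 → 9, 7, 3, 0 → 4
9 → 7, 3, 0 → 3
7 → 3, 0 → 2
3 → 0 → 1
0 → none → 0
Sum: 5 + 4 + 3 + 2 + 1 + 0 = 15

15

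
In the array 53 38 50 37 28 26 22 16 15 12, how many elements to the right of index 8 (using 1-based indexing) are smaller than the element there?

2

The element at index 8 is 16.
Elements after it: 15, 12
Those smaller than 16: 15, 12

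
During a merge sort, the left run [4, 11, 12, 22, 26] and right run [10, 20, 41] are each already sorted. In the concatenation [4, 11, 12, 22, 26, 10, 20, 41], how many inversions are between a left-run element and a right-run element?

There are 6 split inversions.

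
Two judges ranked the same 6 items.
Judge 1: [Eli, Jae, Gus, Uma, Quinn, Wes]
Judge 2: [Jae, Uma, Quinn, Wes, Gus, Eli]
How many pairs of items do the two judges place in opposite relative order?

Discordant pairs: 8

Assign each item its position (1..6) in the first ordering, then rewrite the second ordering as that position sequence:
positions: Eli→1, Jae→2, Gus→3, Uma→4, Quinn→5, Wes→6
second ordering as positions: [2, 4, 5, 6, 3, 1]
Discordant pairs = inversions in this position sequence.
2: 1 → 1
4: 3, 1 → 2
5: 3, 1 → 2
6: 3, 1 → 2
3: 1 → 1
1: 0
Total: 1 + 2 + 2 + 2 + 1 + 0 = 8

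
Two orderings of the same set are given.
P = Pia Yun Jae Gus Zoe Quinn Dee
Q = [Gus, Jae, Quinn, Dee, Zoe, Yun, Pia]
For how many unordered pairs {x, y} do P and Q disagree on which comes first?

Assign each item its position (1..7) in the first ordering, then rewrite the second ordering as that position sequence:
positions: Pia→1, Yun→2, Jae→3, Gus→4, Zoe→5, Quinn→6, Dee→7
second ordering as positions: [4, 3, 6, 7, 5, 2, 1]
Discordant pairs = inversions in this position sequence.
4: 3, 2, 1 → 3
3: 2, 1 → 2
6: 5, 2, 1 → 3
7: 5, 2, 1 → 3
5: 2, 1 → 2
2: 1 → 1
1: 0
Total: 3 + 2 + 3 + 3 + 2 + 1 + 0 = 14

14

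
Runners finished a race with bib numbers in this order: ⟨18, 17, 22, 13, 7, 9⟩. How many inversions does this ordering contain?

Inversions: 12

Count, for each position, how many later elements it exceeds:
18 → 17, 13, 7, 9 → 4
17 → 13, 7, 9 → 3
22 → 13, 7, 9 → 3
13 → 7, 9 → 2
7 → none → 0
9 → none → 0
Sum: 4 + 3 + 3 + 2 + 0 + 0 = 12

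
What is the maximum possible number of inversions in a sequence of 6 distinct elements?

The maximum occurs when the array is in strictly decreasing order: every one of the C(6, 2) pairs is inverted.
C(6, 2) = 6·5/2 = 15

15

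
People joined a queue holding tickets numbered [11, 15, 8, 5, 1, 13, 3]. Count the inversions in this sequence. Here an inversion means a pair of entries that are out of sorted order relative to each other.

There are 15 out-of-order pairs.

For each element, count later entries that are smaller:
11: 4
15: 5
8: 3
5: 2
1: 0
13: 1
3: 0
Sum: 4 + 5 + 3 + 2 + 0 + 1 + 0 = 15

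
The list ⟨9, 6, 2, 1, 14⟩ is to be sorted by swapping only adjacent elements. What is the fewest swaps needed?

6

The minimum number of adjacent swaps to sort an array equals its inversion count, since every such swap removes exactly one inversion.
Count inversions — for each element, later elements that are smaller:
9: 6, 2, 1 → 3
6: 2, 1 → 2
2: 1 → 1
1: none → 0
14: none → 0
Total inversions: 3 + 2 + 1 + 0 + 0 = 6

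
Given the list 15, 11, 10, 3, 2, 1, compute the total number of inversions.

Sweep left to right; for each value list the smaller values that follow it:
15: 5
11: 4
10: 3
3: 2
2: 1
1: 0
Sum: 5 + 4 + 3 + 2 + 1 + 0 = 15

15 inversions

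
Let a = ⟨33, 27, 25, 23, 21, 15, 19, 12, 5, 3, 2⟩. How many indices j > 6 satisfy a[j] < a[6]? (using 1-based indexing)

4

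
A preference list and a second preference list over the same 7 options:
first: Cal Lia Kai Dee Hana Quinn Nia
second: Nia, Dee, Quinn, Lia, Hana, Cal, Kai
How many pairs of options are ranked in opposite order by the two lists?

Assign each item its position (1..7) in the first ordering, then rewrite the second ordering as that position sequence:
positions: Cal→1, Lia→2, Kai→3, Dee→4, Hana→5, Quinn→6, Nia→7
second ordering as positions: [7, 4, 6, 2, 5, 1, 3]
Discordant pairs = inversions in this position sequence.
7: 4, 6, 2, 5, 1, 3 → 6
4: 2, 1, 3 → 3
6: 2, 5, 1, 3 → 4
2: 1 → 1
5: 1, 3 → 2
1: 0
3: 0
Total: 6 + 3 + 4 + 1 + 2 + 0 + 0 = 16

16 pairs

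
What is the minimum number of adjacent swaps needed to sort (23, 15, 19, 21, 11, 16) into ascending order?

There are 10 swaps.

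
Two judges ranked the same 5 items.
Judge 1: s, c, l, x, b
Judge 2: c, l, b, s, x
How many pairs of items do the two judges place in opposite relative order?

4

Assign each item its position (1..5) in the first ordering, then rewrite the second ordering as that position sequence:
positions: s→1, c→2, l→3, x→4, b→5
second ordering as positions: [2, 3, 5, 1, 4]
Discordant pairs = inversions in this position sequence.
2: 1 → 1
3: 1 → 1
5: 1, 4 → 2
1: 0
4: 0
Total: 1 + 1 + 2 + 0 + 0 = 4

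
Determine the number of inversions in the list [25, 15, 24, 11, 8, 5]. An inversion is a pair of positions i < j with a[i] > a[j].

14 inversions

Sweep left to right; for each value list the smaller values that follow it:
25 → 15, 24, 11, 8, 5 → 5
15 → 11, 8, 5 → 3
24 → 11, 8, 5 → 3
11 → 8, 5 → 2
8 → 5 → 1
5 → none → 0
Sum: 5 + 3 + 3 + 2 + 1 + 0 = 14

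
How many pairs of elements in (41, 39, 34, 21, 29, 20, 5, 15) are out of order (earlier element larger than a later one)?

Sweep left to right; for each value list the smaller values that follow it:
41 → 39, 34, 21, 29, 20, 5, 15 → 7
39 → 34, 21, 29, 20, 5, 15 → 6
34 → 21, 29, 20, 5, 15 → 5
21 → 20, 5, 15 → 3
29 → 20, 5, 15 → 3
20 → 5, 15 → 2
5 → none → 0
15 → none → 0
Sum: 7 + 6 + 5 + 3 + 3 + 2 + 0 + 0 = 26

26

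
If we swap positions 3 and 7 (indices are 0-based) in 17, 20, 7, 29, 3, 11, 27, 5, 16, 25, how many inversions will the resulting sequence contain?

17

Positions 3 and 7 hold 29 and 5; after swapping, the array is [17, 20, 7, 5, 3, 11, 27, 29, 16, 25].
Sweep left to right; for each value list the smaller values that follow it:
17: 5
20: 5
7: 2
5: 1
3: 0
11: 0
27: 2
29: 2
16: 0
25: 0
Sum: 5 + 5 + 2 + 1 + 0 + 0 + 2 + 2 + 0 + 0 = 17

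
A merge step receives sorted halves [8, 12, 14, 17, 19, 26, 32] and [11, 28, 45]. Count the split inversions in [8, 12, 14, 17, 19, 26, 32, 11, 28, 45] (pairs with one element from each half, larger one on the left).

Count, for every r in R, how many entries of L exceed r:
r = 11: 12, 14, 17, 19, 26, 32 → 6
r = 28: 32 → 1
r = 45: none → 0
Cross-inversions: 6 + 1 + 0 = 7

7 split inversions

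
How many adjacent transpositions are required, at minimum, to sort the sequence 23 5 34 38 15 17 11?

Minimum adjacent swaps = number of inversions (each swap of adjacent out-of-order elements removes one inversion and no swap can remove more).
Count inversions — for each element, later elements that are smaller:
23: 5, 15, 17, 11 → 4
5: none → 0
34: 15, 17, 11 → 3
38: 15, 17, 11 → 3
15: 11 → 1
17: 11 → 1
11: none → 0
Total inversions: 4 + 0 + 3 + 3 + 1 + 1 + 0 = 12

There are 12 adjacent swaps.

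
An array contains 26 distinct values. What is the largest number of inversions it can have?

325

A reversed (strictly descending) arrangement makes every pair an inversion, giving C(26, 2) inversions.
C(26, 2) = 26·25/2 = 325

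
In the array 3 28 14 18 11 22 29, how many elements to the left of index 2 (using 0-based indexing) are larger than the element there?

The element at index 2 is 14.
Elements before it: 3, 28
Those larger than 14: 28

1 such element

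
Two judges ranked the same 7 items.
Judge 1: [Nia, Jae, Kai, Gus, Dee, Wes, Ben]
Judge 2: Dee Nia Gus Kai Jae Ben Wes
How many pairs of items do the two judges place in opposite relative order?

Assign each item its position (1..7) in the first ordering, then rewrite the second ordering as that position sequence:
positions: Nia→1, Jae→2, Kai→3, Gus→4, Dee→5, Wes→6, Ben→7
second ordering as positions: [5, 1, 4, 3, 2, 7, 6]
Discordant pairs = inversions in this position sequence.
5: 1, 4, 3, 2 → 4
1: 0
4: 3, 2 → 2
3: 2 → 1
2: 0
7: 6 → 1
6: 0
Total: 4 + 0 + 2 + 1 + 0 + 1 + 0 = 8

8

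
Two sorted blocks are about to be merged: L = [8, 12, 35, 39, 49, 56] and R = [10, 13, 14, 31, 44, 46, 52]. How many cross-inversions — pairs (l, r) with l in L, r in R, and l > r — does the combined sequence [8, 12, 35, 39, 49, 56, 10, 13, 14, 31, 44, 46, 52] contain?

For each element r of the right run, count left-run elements greater than r:
r = 10: 12, 35, 39, 49, 56 → 5
r = 13: 35, 39, 49, 56 → 4
r = 14: 35, 39, 49, 56 → 4
r = 31: 35, 39, 49, 56 → 4
r = 44: 49, 56 → 2
r = 46: 49, 56 → 2
r = 52: 56 → 1
Cross-inversions: 5 + 4 + 4 + 4 + 2 + 2 + 1 = 22

22 split inversions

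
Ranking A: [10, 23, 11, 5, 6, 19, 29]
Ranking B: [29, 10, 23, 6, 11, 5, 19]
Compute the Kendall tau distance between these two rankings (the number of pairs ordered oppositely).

Assign each item its position (1..7) in the first ordering, then rewrite the second ordering as that position sequence:
positions: 10→1, 23→2, 11→3, 5→4, 6→5, 19→6, 29→7
second ordering as positions: [7, 1, 2, 5, 3, 4, 6]
Discordant pairs = inversions in this position sequence.
7: 1, 2, 5, 3, 4, 6 → 6
1: 0
2: 0
5: 3, 4 → 2
3: 0
4: 0
6: 0
Total: 6 + 0 + 0 + 2 + 0 + 0 + 0 = 8

8 discordant pairs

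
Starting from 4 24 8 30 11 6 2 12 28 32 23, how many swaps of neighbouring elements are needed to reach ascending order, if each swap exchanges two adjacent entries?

The minimum number of adjacent swaps to sort an array equals its inversion count, since every such swap removes exactly one inversion.
Count inversions — for each element, later elements that are smaller:
4: 2 → 1
24: 8, 11, 6, 2, 12, 23 → 6
8: 6, 2 → 2
30: 11, 6, 2, 12, 28, 23 → 6
11: 6, 2 → 2
6: 2 → 1
2: none → 0
12: none → 0
28: 23 → 1
32: 23 → 1
23: none → 0
Total inversions: 1 + 6 + 2 + 6 + 2 + 1 + 0 + 0 + 1 + 1 + 0 = 20

20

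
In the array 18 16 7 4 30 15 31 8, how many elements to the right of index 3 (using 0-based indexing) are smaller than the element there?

The element at index 3 is 4.
Elements after it: 30, 15, 31, 8
None of them are smaller than 4.

0 such elements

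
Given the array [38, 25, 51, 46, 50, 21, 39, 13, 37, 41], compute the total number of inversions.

Sweep left to right; for each value list the smaller values that follow it:
38 → 25, 21, 13, 37 → 4
25 → 21, 13 → 2
51 → 46, 50, 21, 39, 13, 37, 41 → 7
46 → 21, 39, 13, 37, 41 → 5
50 → 21, 39, 13, 37, 41 → 5
21 → 13 → 1
39 → 13, 37 → 2
13 → none → 0
37 → none → 0
41 → none → 0
Sum: 4 + 2 + 7 + 5 + 5 + 1 + 2 + 0 + 0 + 0 = 26

Inversions: 26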